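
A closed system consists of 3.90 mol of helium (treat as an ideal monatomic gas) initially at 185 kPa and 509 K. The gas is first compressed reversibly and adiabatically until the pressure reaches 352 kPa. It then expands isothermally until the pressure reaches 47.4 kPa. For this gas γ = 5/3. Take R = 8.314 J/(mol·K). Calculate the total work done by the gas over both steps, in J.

35500 J

V₁ = nRT₁/P₁ = 3.90×8.314×509/185 = 89.2 L.
Step 1 — Adiabatic: T₂/T₁ = (P₂/P₁)^((γ−1)/γ) ⇒ T₂ = 509×(1.90)^0.400 = 658 K; V₂ = 60.6 L.
ΔU = nCvΔT = 3.90×12.5×(658−509) = 7260 J.
Q = 0 for an adiabatic process, so W = −ΔU = -7260 J.
State after step 1: P = 352 kPa, V = 60.6 L, T = 658 K.
Step 2 — Isothermal: T stays 658 K; PV = const ⇒ V₂ = 450 L, P₂ = 47.4 kPa.
ΔU = 0 (ideal gas, T constant).
W = nRT ln(V₂/V₁) = 3.90×8.314×658×ln(7.43) = 42800 J.
Q = ΔU + W = 42800 J.
Net over both steps: W = 35500 J, Q = 42800 J, ΔU = 7260 J.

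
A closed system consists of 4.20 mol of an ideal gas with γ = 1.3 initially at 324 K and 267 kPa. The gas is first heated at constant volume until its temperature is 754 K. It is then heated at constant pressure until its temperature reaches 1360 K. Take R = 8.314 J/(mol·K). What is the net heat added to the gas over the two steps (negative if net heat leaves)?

V₁ = nRT₁/P₁ = 4.20×8.314×324/267 = 42.4 L.
Step 1 — Isochoric: V stays 42.4 L; P/T = const ⇒ T₂ = 754 K, P₂ = 621 kPa.
W = 0 (no volume change).
ΔU = nCvΔT = 4.20×27.7×(754−324) = 50100 J.
Q = ΔU = 50100 J.
State after step 1: P = 621 kPa, V = 42.4 L, T = 754 K.
Step 2 — Isobaric: P stays 621 kPa; V/T = const ⇒ T₂ = 1360 K, V₂ = 76.4 L.
W = PΔV = 621×(76.4−42.4) kPa·L = 21200 J.
ΔU = nCvΔT = 4.20×27.7×(1360−754) = 70500 J.
Q = ΔU + W = nCpΔT = 91700 J.
Net over both steps: W = 21200 J, Q = 142000 J, ΔU = 121000 J.

142000 J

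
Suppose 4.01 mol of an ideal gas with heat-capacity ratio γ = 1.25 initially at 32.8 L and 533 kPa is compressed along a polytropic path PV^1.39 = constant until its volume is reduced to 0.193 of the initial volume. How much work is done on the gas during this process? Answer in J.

T₁ = P₁V₁/(nR) = 533×32.8/(4.01×8.314) = 524 K.
Polytropic n=1.39: T₂ = T₁(V₁/V₂)^(n−1) = 524×(5.18)^0.39 = 996 K; P₂ = P₁(V₁/V₂)^n = 5250 kPa.
W = (P₁V₁−P₂V₂)/(n−1) = (533×32.8−5250×6.33)/0.39 = -40300 J.
Work done on the gas = −W_by = 40300 J.

40300 J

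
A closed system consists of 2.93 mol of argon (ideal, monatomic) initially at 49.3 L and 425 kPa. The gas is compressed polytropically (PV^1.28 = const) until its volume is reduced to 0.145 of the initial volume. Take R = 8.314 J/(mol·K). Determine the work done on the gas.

53700 J

T₁ = P₁V₁/(nR) = 425×49.3/(2.93×8.314) = 860 K.
Polytropic n=1.28: T₂ = T₁(V₁/V₂)^(n−1) = 860×(6.90)^0.28 = 1480 K; P₂ = P₁(V₁/V₂)^n = 5030 kPa.
W = (P₁V₁−P₂V₂)/(n−1) = (425×49.3−5030×7.15)/0.28 = -53700 J.
Work done on the gas = −W_by = 53700 J.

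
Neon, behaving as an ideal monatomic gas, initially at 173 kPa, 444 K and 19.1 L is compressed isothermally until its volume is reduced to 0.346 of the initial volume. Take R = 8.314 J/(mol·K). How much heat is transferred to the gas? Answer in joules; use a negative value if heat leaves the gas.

n = P₁V₁/(RT₁) = 173×19.1/(8.314×444) = 0.895 mol.
Isothermal: T stays 444 K; PV = const ⇒ V₂ = 6.61 L, P₂ = 500 kPa.
ΔU = 0 (ideal gas, T constant).
W = nRT ln(V₂/V₁) = 0.895×8.314×444×ln(0.346) = -3510 J.
Q = ΔU + W = -3510 J.

-3510 J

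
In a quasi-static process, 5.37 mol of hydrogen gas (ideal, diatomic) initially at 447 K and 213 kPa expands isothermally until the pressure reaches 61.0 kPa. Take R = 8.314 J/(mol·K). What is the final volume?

327 L

V₁ = nRT₁/P₁ = 5.37×8.314×447/213 = 93.7 L.
Isothermal: T stays 447 K; PV = const ⇒ V₂ = 327 L, P₂ = 61.0 kPa.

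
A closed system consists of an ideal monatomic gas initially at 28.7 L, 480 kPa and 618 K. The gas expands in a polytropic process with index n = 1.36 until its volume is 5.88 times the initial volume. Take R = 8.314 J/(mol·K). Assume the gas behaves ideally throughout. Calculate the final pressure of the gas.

43.1 kPa

Polytropic n=1.36: T₂ = T₁(V₁/V₂)^(n−1) = 618×(0.170)^0.36 = 327 K; P₂ = P₁(V₁/V₂)^n = 43.1 kPa.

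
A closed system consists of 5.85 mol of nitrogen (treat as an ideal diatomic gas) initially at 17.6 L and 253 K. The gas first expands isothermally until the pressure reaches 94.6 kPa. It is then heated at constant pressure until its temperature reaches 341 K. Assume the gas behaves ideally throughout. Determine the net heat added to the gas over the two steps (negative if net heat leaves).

P₁ = nRT₁/V₁ = 5.85×8.314×253/17.6 = 699 kPa.
Step 1 — Isothermal: T stays 253 K; PV = const ⇒ V₂ = 130 L, P₂ = 94.6 kPa.
ΔU = 0 (ideal gas, T constant).
W = nRT ln(V₂/V₁) = 5.85×8.314×253×ln(7.39) = 24600 J.
Q = ΔU + W = 24600 J.
State after step 1: P = 94.6 kPa, V = 130 L, T = 253 K.
Step 2 — Isobaric: P stays 94.6 kPa; V/T = const ⇒ T₂ = 341 K, V₂ = 175 L.
W = PΔV = 94.6×(175−130) kPa·L = 4280 J.
ΔU = nCvΔT = 5.85×20.8×(341−253) = 10700 J.
Q = ΔU + W = nCpΔT = 15000 J.
Net over both steps: W = 28900 J, Q = 39600 J, ΔU = 10700 J.

39600 J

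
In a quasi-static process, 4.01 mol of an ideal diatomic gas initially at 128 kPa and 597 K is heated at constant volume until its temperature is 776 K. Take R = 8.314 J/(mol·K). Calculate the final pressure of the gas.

V₁ = nRT₁/P₁ = 4.01×8.314×597/128 = 155 L.
Isochoric: V stays 155 L; P/T = const ⇒ T₂ = 776 K, P₂ = 166 kPa.

166 kPa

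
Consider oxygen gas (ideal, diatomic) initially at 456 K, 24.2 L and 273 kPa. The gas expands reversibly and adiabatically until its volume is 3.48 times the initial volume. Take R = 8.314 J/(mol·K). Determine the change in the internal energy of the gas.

n = P₁V₁/(RT₁) = 273×24.2/(8.314×456) = 1.74 mol.
Adiabatic: TV^(γ−1) = const ⇒ T₂ = 456×(0.287)^0.400 = 277 K; PV^γ = const ⇒ P₂ = 47.6 kPa.
For an ideal gas ΔU = nCvΔT with Cv = (5/2)R = 20.8 J/(mol·K).
ΔU = 1.74×20.8×(277−456) = -6490 J.

-6490 J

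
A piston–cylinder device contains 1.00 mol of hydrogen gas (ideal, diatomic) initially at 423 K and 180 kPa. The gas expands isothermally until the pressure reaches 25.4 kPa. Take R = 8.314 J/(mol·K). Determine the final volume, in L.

138 L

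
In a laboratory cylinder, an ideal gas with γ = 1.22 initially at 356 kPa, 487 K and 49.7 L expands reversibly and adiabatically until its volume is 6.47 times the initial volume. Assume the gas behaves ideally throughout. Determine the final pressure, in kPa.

36.5 kPa

Adiabatic: TV^(γ−1) = const ⇒ T₂ = 487×(0.155)^0.220 = 323 K; PV^γ = const ⇒ P₂ = 36.5 kPa.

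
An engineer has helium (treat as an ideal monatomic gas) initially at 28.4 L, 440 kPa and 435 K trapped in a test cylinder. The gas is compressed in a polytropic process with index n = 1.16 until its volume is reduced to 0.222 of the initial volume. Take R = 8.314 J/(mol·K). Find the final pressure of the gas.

Polytropic n=1.16: T₂ = T₁(V₁/V₂)^(n−1) = 435×(4.50)^0.16 = 553 K; P₂ = P₁(V₁/V₂)^n = 2520 kPa.

2520 kPa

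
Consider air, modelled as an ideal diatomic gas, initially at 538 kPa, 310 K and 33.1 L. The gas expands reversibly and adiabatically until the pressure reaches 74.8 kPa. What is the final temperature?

176 K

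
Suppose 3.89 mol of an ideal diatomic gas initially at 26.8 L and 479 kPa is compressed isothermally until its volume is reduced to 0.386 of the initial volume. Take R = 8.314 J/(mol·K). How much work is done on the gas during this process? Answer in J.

T₁ = P₁V₁/(nR) = 479×26.8/(3.89×8.314) = 397 K.
Isothermal: T stays 397 K; PV = const ⇒ V₂ = 10.3 L, P₂ = 1240 kPa.
W = nRT ln(V₂/V₁) = 3.89×8.314×397×ln(0.386) = -12200 J.
Work done on the gas = −W_by = 12200 J.

12200 J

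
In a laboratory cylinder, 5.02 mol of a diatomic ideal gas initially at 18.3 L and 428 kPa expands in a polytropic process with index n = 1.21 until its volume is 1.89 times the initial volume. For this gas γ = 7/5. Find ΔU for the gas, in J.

T₁ = P₁V₁/(nR) = 428×18.3/(5.02×8.314) = 188 K.
Polytropic n=1.21: T₂ = T₁(V₁/V₂)^(n−1) = 188×(0.529)^0.21 = 164 K; P₂ = P₁(V₁/V₂)^n = 198 kPa.
For an ideal gas ΔU = nCvΔT with Cv = (5/2)R = 20.8 J/(mol·K).
ΔU = 5.02×20.8×(164−188) = -2450 J.

-2450 J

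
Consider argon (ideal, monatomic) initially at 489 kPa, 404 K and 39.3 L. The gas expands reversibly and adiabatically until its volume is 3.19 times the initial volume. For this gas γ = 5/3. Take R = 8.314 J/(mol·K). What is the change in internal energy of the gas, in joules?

-15500 J

n = P₁V₁/(RT₁) = 489×39.3/(8.314×404) = 5.72 mol.
Adiabatic: TV^(γ−1) = const ⇒ T₂ = 404×(0.313)^0.667 = 186 K; PV^γ = const ⇒ P₂ = 70.7 kPa.
For an ideal gas ΔU = nCvΔT with Cv = (3/2)R = 12.5 J/(mol·K).
ΔU = 5.72×12.5×(186−404) = -15500 J.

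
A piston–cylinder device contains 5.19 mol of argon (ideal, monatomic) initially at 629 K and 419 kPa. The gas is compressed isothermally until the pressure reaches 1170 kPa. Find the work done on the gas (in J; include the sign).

V₁ = nRT₁/P₁ = 5.19×8.314×629/419 = 64.8 L.
Isothermal: T stays 629 K; PV = const ⇒ V₂ = 23.2 L, P₂ = 1170 kPa.
W = nRT ln(V₂/V₁) = 5.19×8.314×629×ln(0.358) = -27900 J.
Work done on the gas = −W_by = 27900 J.

27900 J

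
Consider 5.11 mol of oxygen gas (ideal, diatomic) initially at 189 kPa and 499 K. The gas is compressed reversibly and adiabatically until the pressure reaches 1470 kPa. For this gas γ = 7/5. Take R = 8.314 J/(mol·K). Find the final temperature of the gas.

897 K

V₁ = nRT₁/P₁ = 5.11×8.314×499/189 = 112 L.
Adiabatic: T₂/T₁ = (P₂/P₁)^((γ−1)/γ) ⇒ T₂ = 499×(7.78)^0.286 = 897 K; V₂ = 25.9 L.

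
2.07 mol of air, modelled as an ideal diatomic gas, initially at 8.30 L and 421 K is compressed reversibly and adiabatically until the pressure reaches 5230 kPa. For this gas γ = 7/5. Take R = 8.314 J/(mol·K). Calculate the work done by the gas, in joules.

P₁ = nRT₁/V₁ = 2.07×8.314×421/8.30 = 873 kPa.
Adiabatic: T₂/T₁ = (P₂/P₁)^((γ−1)/γ) ⇒ T₂ = 421×(5.99)^0.286 = 702 K; V₂ = 2.31 L.
ΔU = nCvΔT = 2.07×20.8×(702−421) = 12100 J.
Q = 0 for an adiabatic process, so W = −ΔU = -12100 J.

-12100 J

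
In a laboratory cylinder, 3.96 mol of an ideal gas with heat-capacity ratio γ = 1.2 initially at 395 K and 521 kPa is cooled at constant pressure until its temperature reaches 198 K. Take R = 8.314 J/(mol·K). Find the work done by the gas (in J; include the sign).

-6490 J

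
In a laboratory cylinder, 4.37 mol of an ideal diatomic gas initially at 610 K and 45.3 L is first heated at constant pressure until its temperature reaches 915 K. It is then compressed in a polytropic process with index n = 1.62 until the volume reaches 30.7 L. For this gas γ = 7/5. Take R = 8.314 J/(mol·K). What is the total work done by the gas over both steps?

P₁ = nRT₁/V₁ = 4.37×8.314×610/45.3 = 489 kPa.
Step 1 — Isobaric: P stays 489 kPa; V/T = const ⇒ T₂ = 915 K, V₂ = 68.0 L.
W = PΔV = 489×(68.0−45.3) kPa·L = 11100 J.
ΔU = nCvΔT = 4.37×20.8×(915−610) = 27700 J.
Q = ΔU + W = nCpΔT = 38800 J.
State after step 1: P = 489 kPa, V = 68.0 L, T = 915 K.
Step 2 — Polytropic n=1.62: T₂ = T₁(V₁/V₂)^(n−1) = 915×(2.21)^0.62 = 1500 K; P₂ = P₁(V₁/V₂)^n = 1770 kPa.
W = (P₁V₁−P₂V₂)/(n−1) = (489×68.0−1770×30.7)/0.62 = -34100 J.
ΔU = nCvΔT = 4.37×20.8×(1500−915) = 52900 J.
Q = ΔU + W = 18800 J.
Net over both steps: W = -23100 J, Q = 57600 J, ΔU = 80600 J.

-23100 J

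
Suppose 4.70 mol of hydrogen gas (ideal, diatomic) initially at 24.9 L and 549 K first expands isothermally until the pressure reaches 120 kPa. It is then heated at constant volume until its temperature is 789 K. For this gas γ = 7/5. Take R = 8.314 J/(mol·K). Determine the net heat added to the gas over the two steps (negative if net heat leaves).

P₁ = nRT₁/V₁ = 4.70×8.314×549/24.9 = 862 kPa.
Step 1 — Isothermal: T stays 549 K; PV = const ⇒ V₂ = 179 L, P₂ = 120 kPa.
ΔU = 0 (ideal gas, T constant).
W = nRT ln(V₂/V₁) = 4.70×8.314×549×ln(7.18) = 42300 J.
Q = ΔU + W = 42300 J.
State after step 1: P = 120 kPa, V = 179 L, T = 549 K.
Step 2 — Isochoric: V stays 179 L; P/T = const ⇒ T₂ = 789 K, P₂ = 172 kPa.
W = 0 (no volume change).
ΔU = nCvΔT = 4.70×20.8×(789−549) = 23400 J.
Q = ΔU = 23400 J.
Net over both steps: W = 42300 J, Q = 65700 J, ΔU = 23400 J.

65700 J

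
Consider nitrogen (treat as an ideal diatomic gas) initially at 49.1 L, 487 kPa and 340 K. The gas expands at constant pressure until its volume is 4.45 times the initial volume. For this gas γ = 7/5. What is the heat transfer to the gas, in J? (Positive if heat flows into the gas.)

n = P₁V₁/(RT₁) = 487×49.1/(8.314×340) = 8.46 mol.
Isobaric: P stays 487 kPa; V/T = const ⇒ T₂ = 1510 K, V₂ = 218 L.
W = PΔV = 487×(218−49.1) kPa·L = 82500 J.
ΔU = nCvΔT = 8.46×20.8×(1510−340) = 206000 J.
Q = ΔU + W = nCpΔT = 289000 J.

289000 J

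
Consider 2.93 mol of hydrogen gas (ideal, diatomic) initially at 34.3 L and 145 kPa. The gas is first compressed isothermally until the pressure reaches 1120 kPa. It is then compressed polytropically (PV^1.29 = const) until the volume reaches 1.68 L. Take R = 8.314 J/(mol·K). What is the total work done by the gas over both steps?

T₁ = P₁V₁/(nR) = 145×34.3/(2.93×8.314) = 204 K.
Step 1 — Isothermal: T stays 204 K; PV = const ⇒ V₂ = 4.44 L, P₂ = 1120 kPa.
ΔU = 0 (ideal gas, T constant).
W = nRT ln(V₂/V₁) = 2.93×8.314×204×ln(0.129) = -10200 J.
Q = ΔU + W = -10200 J.
State after step 1: P = 1120 kPa, V = 4.44 L, T = 204 K.
Step 2 — Polytropic n=1.29: T₂ = T₁(V₁/V₂)^(n−1) = 204×(2.64)^0.29 = 271 K; P₂ = P₁(V₁/V₂)^n = 3920 kPa.
W = (P₁V₁−P₂V₂)/(n−1) = (1120×4.44−3920×1.68)/0.29 = -5580 J.
ΔU = nCvΔT = 2.93×20.8×(271−204) = 4050 J.
Q = ΔU + W = -1540 J.
Net over both steps: W = -15800 J, Q = -11700 J, ΔU = 4050 J.

-15800 J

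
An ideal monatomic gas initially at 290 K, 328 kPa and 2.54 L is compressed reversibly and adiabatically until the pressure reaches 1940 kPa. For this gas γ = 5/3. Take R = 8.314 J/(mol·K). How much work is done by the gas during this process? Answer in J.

-1290 J

n = P₁V₁/(RT₁) = 328×2.54/(8.314×290) = 0.346 mol.
Adiabatic: T₂/T₁ = (P₂/P₁)^((γ−1)/γ) ⇒ T₂ = 290×(5.91)^0.400 = 590 K; V₂ = 0.874 L.
ΔU = nCvΔT = 0.346×12.5×(590−290) = 1290 J.
Q = 0 for an adiabatic process, so W = −ΔU = -1290 J.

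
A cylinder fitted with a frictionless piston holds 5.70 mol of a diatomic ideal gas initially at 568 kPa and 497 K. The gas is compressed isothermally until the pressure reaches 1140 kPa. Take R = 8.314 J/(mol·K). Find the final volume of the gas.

20.7 L

V₁ = nRT₁/P₁ = 5.70×8.314×497/568 = 41.5 L.
Isothermal: T stays 497 K; PV = const ⇒ V₂ = 20.7 L, P₂ = 1140 kPa.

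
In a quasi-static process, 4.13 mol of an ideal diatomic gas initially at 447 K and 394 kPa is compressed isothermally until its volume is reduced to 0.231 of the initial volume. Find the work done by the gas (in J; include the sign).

-22500 J

V₁ = nRT₁/P₁ = 4.13×8.314×447/394 = 39.0 L.
Isothermal: T stays 447 K; PV = const ⇒ V₂ = 9.00 L, P₂ = 1710 kPa.
W = nRT ln(V₂/V₁) = 4.13×8.314×447×ln(0.231) = -22500 J.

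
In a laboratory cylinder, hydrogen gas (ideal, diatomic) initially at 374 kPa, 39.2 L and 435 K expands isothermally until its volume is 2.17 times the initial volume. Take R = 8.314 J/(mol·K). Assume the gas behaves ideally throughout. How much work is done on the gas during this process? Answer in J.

n = P₁V₁/(RT₁) = 374×39.2/(8.314×435) = 4.05 mol.
Isothermal: T stays 435 K; PV = const ⇒ V₂ = 85.1 L, P₂ = 172 kPa.
W = nRT ln(V₂/V₁) = 4.05×8.314×435×ln(2.17) = 11400 J.
Work done on the gas = −W_by = -11400 J.

-11400 J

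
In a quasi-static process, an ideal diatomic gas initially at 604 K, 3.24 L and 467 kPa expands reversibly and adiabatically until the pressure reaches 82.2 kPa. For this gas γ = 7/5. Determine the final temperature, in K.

368 K

Adiabatic: T₂/T₁ = (P₂/P₁)^((γ−1)/γ) ⇒ T₂ = 604×(0.176)^0.286 = 368 K; V₂ = 11.2 L.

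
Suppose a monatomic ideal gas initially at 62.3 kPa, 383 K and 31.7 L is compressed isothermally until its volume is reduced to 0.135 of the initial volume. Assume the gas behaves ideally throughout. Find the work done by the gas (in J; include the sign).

-3950 J

n = P₁V₁/(RT₁) = 62.3×31.7/(8.314×383) = 0.620 mol.
Isothermal: T stays 383 K; PV = const ⇒ V₂ = 4.28 L, P₂ = 461 kPa.
W = nRT ln(V₂/V₁) = 0.620×8.314×383×ln(0.135) = -3950 J.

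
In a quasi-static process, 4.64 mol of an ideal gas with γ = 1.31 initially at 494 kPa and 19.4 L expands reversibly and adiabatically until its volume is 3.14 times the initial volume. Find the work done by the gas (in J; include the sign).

9230 J

T₁ = P₁V₁/(nR) = 494×19.4/(4.64×8.314) = 248 K.
Adiabatic: TV^(γ−1) = const ⇒ T₂ = 248×(0.318)^0.310 = 174 K; PV^γ = const ⇒ P₂ = 110 kPa.
ΔU = nCvΔT = 4.64×26.8×(174−248) = -9230 J.
Q = 0 for an adiabatic process, so W = −ΔU = 9230 J.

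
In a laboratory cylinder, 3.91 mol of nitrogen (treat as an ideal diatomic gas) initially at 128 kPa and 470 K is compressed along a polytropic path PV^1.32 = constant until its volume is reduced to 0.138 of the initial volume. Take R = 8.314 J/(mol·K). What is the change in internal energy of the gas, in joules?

33800 J

V₁ = nRT₁/P₁ = 3.91×8.314×470/128 = 119 L.
Polytropic n=1.32: T₂ = T₁(V₁/V₂)^(n−1) = 470×(7.25)^0.32 = 886 K; P₂ = P₁(V₁/V₂)^n = 1750 kPa.
For an ideal gas ΔU = nCvΔT with Cv = (5/2)R = 20.8 J/(mol·K).
ΔU = 3.91×20.8×(886−470) = 33800 J.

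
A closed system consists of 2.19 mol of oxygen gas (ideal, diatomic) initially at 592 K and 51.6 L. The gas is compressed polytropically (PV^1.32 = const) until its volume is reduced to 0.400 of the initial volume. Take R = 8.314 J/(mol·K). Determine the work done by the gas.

-11500 J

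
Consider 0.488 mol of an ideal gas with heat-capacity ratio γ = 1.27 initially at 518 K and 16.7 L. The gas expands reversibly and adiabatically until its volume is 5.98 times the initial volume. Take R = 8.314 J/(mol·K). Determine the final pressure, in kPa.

P₁ = nRT₁/V₁ = 0.488×8.314×518/16.7 = 126 kPa.
Adiabatic: TV^(γ−1) = const ⇒ T₂ = 518×(0.167)^0.270 = 320 K; PV^γ = const ⇒ P₂ = 13.0 kPa.

13.0 kPa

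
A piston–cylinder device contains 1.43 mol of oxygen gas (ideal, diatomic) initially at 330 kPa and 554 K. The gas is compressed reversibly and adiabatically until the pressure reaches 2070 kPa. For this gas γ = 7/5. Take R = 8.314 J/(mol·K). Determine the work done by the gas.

-11400 J

V₁ = nRT₁/P₁ = 1.43×8.314×554/330 = 20.0 L.
Adiabatic: T₂/T₁ = (P₂/P₁)^((γ−1)/γ) ⇒ T₂ = 554×(6.27)^0.286 = 936 K; V₂ = 5.38 L.
ΔU = nCvΔT = 1.43×20.8×(936−554) = 11400 J.
Q = 0 for an adiabatic process, so W = −ΔU = -11400 J.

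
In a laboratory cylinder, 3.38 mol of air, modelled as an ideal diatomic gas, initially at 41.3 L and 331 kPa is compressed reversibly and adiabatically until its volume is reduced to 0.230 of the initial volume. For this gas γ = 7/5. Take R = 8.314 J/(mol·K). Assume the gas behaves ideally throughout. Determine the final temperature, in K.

T₁ = P₁V₁/(nR) = 331×41.3/(3.38×8.314) = 486 K.
Adiabatic: TV^(γ−1) = const ⇒ T₂ = 486×(4.35)^0.400 = 876 K; PV^γ = const ⇒ P₂ = 2590 kPa.

876 K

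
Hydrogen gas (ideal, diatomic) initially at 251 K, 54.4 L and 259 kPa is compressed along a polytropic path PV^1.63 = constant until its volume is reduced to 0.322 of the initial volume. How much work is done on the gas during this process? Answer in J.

n = P₁V₁/(RT₁) = 259×54.4/(8.314×251) = 6.75 mol.
Polytropic n=1.63: T₂ = T₁(V₁/V₂)^(n−1) = 251×(3.11)^0.63 = 513 K; P₂ = P₁(V₁/V₂)^n = 1640 kPa.
W = (P₁V₁−P₂V₂)/(n−1) = (259×54.4−1640×17.5)/0.63 = -23300 J.
Work done on the gas = −W_by = 23300 J.

23300 J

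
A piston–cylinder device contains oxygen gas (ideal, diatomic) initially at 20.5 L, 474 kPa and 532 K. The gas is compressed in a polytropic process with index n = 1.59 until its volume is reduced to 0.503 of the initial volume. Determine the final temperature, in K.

798 K

Polytropic n=1.59: T₂ = T₁(V₁/V₂)^(n−1) = 532×(1.99)^0.59 = 798 K; P₂ = P₁(V₁/V₂)^n = 1410 kPa.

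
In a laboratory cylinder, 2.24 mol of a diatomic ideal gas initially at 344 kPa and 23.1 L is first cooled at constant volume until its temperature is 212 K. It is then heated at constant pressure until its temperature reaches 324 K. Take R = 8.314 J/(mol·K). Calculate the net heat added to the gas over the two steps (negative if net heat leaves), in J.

T₁ = P₁V₁/(nR) = 344×23.1/(2.24×8.314) = 427 K.
Step 1 — Isochoric: V stays 23.1 L; P/T = const ⇒ T₂ = 212 K, P₂ = 171 kPa.
W = 0 (no volume change).
ΔU = nCvΔT = 2.24×20.8×(212−427) = -10000 J.
Q = ΔU = -10000 J.
State after step 1: P = 171 kPa, V = 23.1 L, T = 212 K.
Step 2 — Isobaric: P stays 171 kPa; V/T = const ⇒ T₂ = 324 K, V₂ = 35.3 L.
W = PΔV = 171×(35.3−23.1) kPa·L = 2090 J.
ΔU = nCvΔT = 2.24×20.8×(324−212) = 5210 J.
Q = ΔU + W = nCpΔT = 7300 J.
Net over both steps: W = 2090 J, Q = -2700 J, ΔU = -4780 J.

-2700 J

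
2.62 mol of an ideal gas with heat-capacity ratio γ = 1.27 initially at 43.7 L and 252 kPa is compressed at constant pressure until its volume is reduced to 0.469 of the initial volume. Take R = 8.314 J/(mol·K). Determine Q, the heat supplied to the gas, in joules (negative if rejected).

T₁ = P₁V₁/(nR) = 252×43.7/(2.62×8.314) = 506 K.
Isobaric: P stays 252 kPa; V/T = const ⇒ T₂ = 237 K, V₂ = 20.5 L.
W = PΔV = 252×(20.5−43.7) kPa·L = -5850 J.
ΔU = nCvΔT = 2.62×30.8×(237−506) = -21700 J.
Q = ΔU + W = nCpΔT = -27500 J.

-27500 J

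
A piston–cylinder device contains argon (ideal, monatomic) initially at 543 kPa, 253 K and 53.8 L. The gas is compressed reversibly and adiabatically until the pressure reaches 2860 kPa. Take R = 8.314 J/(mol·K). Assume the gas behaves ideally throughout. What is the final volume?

19.9 L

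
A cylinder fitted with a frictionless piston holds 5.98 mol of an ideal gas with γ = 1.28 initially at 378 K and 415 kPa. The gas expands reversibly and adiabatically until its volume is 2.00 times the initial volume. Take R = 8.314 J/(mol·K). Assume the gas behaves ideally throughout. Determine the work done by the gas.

11800 J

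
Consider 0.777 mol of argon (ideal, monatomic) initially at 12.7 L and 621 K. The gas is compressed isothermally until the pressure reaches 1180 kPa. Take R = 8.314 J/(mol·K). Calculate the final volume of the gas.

3.40 L

P₁ = nRT₁/V₁ = 0.777×8.314×621/12.7 = 316 kPa.
Isothermal: T stays 621 K; PV = const ⇒ V₂ = 3.40 L, P₂ = 1180 kPa.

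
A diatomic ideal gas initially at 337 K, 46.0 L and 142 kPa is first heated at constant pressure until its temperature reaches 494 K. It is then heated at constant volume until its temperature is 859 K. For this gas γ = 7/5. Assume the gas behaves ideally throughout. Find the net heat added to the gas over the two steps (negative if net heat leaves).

28300 J

n = P₁V₁/(RT₁) = 142×46.0/(8.314×337) = 2.33 mol.
Step 1 — Isobaric: P stays 142 kPa; V/T = const ⇒ T₂ = 494 K, V₂ = 67.4 L.
W = PΔV = 142×(67.4−46.0) kPa·L = 3040 J.
ΔU = nCvΔT = 2.33×20.8×(494−337) = 7610 J.
Q = ΔU + W = nCpΔT = 10700 J.
State after step 1: P = 142 kPa, V = 67.4 L, T = 494 K.
Step 2 — Isochoric: V stays 67.4 L; P/T = const ⇒ T₂ = 859 K, P₂ = 247 kPa.
W = 0 (no volume change).
ΔU = nCvΔT = 2.33×20.8×(859−494) = 17700 J.
Q = ΔU = 17700 J.
Net over both steps: W = 3040 J, Q = 28300 J, ΔU = 25300 J.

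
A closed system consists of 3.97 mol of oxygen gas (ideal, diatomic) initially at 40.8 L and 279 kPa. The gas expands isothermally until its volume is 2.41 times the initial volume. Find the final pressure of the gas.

116 kPa

T₁ = P₁V₁/(nR) = 279×40.8/(3.97×8.314) = 345 K.
Isothermal: T stays 345 K; PV = const ⇒ V₂ = 98.3 L, P₂ = 116 kPa.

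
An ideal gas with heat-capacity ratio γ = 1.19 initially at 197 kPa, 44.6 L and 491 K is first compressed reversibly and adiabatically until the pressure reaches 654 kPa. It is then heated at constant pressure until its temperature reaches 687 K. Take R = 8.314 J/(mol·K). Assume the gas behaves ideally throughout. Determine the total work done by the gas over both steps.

n = P₁V₁/(RT₁) = 197×44.6/(8.314×491) = 2.15 mol.
Step 1 — Adiabatic: T₂/T₁ = (P₂/P₁)^((γ−1)/γ) ⇒ T₂ = 491×(3.32)^0.160 = 595 K; V₂ = 16.3 L.
ΔU = nCvΔT = 2.15×43.8×(595−491) = 9760 J.
Q = 0 for an adiabatic process, so W = −ΔU = -9760 J.
State after step 1: P = 654 kPa, V = 16.3 L, T = 595 K.
Step 2 — Isobaric: P stays 654 kPa; V/T = const ⇒ T₂ = 687 K, V₂ = 18.8 L.
W = PΔV = 654×(18.8−16.3) kPa·L = 1650 J.
ΔU = nCvΔT = 2.15×43.8×(687−595) = 8690 J.
Q = ΔU + W = nCpΔT = 10300 J.
Net over both steps: W = -8110 J, Q = 10300 J, ΔU = 18500 J.

-8110 J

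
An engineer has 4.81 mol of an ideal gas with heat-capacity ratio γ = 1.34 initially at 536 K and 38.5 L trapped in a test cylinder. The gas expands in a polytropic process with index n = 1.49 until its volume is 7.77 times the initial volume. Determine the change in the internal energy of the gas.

-40000 J

P₁ = nRT₁/V₁ = 4.81×8.314×536/38.5 = 557 kPa.
Polytropic n=1.49: T₂ = T₁(V₁/V₂)^(n−1) = 536×(0.129)^0.49 = 196 K; P₂ = P₁(V₁/V₂)^n = 26.2 kPa.
For an ideal gas ΔU = nCvΔT with Cv = R/(γ−1) = 24.5 J/(mol·K).
ΔU = 4.81×24.5×(196−536) = -40000 J.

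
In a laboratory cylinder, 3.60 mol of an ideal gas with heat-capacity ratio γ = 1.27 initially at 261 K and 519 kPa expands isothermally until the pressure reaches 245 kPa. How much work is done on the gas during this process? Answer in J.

-5860 J

V₁ = nRT₁/P₁ = 3.60×8.314×261/519 = 15.1 L.
Isothermal: T stays 261 K; PV = const ⇒ V₂ = 31.9 L, P₂ = 245 kPa.
W = nRT ln(V₂/V₁) = 3.60×8.314×261×ln(2.12) = 5860 J.
Work done on the gas = −W_by = -5860 J.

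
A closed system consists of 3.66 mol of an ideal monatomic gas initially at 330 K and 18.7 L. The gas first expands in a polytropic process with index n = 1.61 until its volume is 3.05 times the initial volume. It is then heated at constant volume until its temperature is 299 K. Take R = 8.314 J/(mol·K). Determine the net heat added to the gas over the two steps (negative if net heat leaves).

P₁ = nRT₁/V₁ = 3.66×8.314×330/18.7 = 537 kPa.
Step 1 — Polytropic n=1.61: T₂ = T₁(V₁/V₂)^(n−1) = 330×(0.328)^0.61 = 167 K; P₂ = P₁(V₁/V₂)^n = 89.2 kPa.
W = (P₁V₁−P₂V₂)/(n−1) = (537×18.7−89.2×57.0)/0.61 = 8120 J.
ΔU = nCvΔT = 3.66×12.5×(167−330) = -7430 J.
Q = ΔU + W = 691 J.
State after step 1: P = 89.2 kPa, V = 57.0 L, T = 167 K.
Step 2 — Isochoric: V stays 57.0 L; P/T = const ⇒ T₂ = 299 K, P₂ = 160 kPa.
W = 0 (no volume change).
ΔU = nCvΔT = 3.66×12.5×(299−167) = 6020 J.
Q = ΔU = 6020 J.
Net over both steps: W = 8120 J, Q = 6710 J, ΔU = -1410 J.

6710 J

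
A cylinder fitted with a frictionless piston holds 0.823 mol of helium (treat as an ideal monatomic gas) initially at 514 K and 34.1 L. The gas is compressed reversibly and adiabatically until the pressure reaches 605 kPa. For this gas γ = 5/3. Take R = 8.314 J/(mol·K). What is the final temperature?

1040 K

P₁ = nRT₁/V₁ = 0.823×8.314×514/34.1 = 103 kPa.
Adiabatic: T₂/T₁ = (P₂/P₁)^((γ−1)/γ) ⇒ T₂ = 514×(5.87)^0.400 = 1040 K; V₂ = 11.8 L.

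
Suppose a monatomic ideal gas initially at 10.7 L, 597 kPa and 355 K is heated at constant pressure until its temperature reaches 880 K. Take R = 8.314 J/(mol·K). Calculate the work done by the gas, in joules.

n = P₁V₁/(RT₁) = 597×10.7/(8.314×355) = 2.16 mol.
Isobaric: P stays 597 kPa; V/T = const ⇒ T₂ = 880 K, V₂ = 26.5 L.
W = PΔV = 597×(26.5−10.7) kPa·L = 9450 J.

9450 J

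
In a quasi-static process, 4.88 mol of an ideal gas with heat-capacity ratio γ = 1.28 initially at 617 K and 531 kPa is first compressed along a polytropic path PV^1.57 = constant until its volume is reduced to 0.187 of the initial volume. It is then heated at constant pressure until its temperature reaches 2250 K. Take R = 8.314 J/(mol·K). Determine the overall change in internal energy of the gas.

V₁ = nRT₁/P₁ = 4.88×8.314×617/531 = 47.1 L.
Step 1 — Polytropic n=1.57: T₂ = T₁(V₁/V₂)^(n−1) = 617×(5.35)^0.57 = 1600 K; P₂ = P₁(V₁/V₂)^n = 7380 kPa.
W = (P₁V₁−P₂V₂)/(n−1) = (531×47.1−7380×8.82)/0.57 = -70300 J.
ΔU = nCvΔT = 4.88×29.7×(1600−617) = 143000 J.
Q = ΔU + W = 72800 J.
State after step 1: P = 7380 kPa, V = 8.82 L, T = 1600 K.
Step 2 — Isobaric: P stays 7380 kPa; V/T = const ⇒ T₂ = 2250 K, V₂ = 12.4 L.
W = PΔV = 7380×(12.4−8.82) kPa·L = 26200 J.
ΔU = nCvΔT = 4.88×29.7×(2250−1600) = 93500 J.
Q = ΔU + W = nCpΔT = 120000 J.
Net over both steps: W = -44100 J, Q = 193000 J, ΔU = 237000 J.

237000 J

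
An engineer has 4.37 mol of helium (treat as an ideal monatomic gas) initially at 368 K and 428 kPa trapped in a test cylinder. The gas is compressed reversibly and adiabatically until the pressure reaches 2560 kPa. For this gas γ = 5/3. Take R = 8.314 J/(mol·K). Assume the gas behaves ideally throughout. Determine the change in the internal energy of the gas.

21000 J

V₁ = nRT₁/P₁ = 4.37×8.314×368/428 = 31.2 L.
Adiabatic: T₂/T₁ = (P₂/P₁)^((γ−1)/γ) ⇒ T₂ = 368×(5.98)^0.400 = 753 K; V₂ = 10.7 L.
For an ideal gas ΔU = nCvΔT with Cv = (3/2)R = 12.5 J/(mol·K).
ΔU = 4.37×12.5×(753−368) = 21000 J.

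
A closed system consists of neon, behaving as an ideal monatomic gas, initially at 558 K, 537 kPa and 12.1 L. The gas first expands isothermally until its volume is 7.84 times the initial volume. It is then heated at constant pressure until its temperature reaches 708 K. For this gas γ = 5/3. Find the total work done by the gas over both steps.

n = P₁V₁/(RT₁) = 537×12.1/(8.314×558) = 1.40 mol.
Step 1 — Isothermal: T stays 558 K; PV = const ⇒ V₂ = 94.9 L, P₂ = 68.5 kPa.
ΔU = 0 (ideal gas, T constant).
W = nRT ln(V₂/V₁) = 1.40×8.314×558×ln(7.84) = 13400 J.
Q = ΔU + W = 13400 J.
State after step 1: P = 68.5 kPa, V = 94.9 L, T = 558 K.
Step 2 — Isobaric: P stays 68.5 kPa; V/T = const ⇒ T₂ = 708 K, V₂ = 120 L.
W = PΔV = 68.5×(120−94.9) kPa·L = 1750 J.
ΔU = nCvΔT = 1.40×12.5×(708−558) = 2620 J.
Q = ΔU + W = nCpΔT = 4370 J.
Net over both steps: W = 15100 J, Q = 17700 J, ΔU = 2620 J.

15100 J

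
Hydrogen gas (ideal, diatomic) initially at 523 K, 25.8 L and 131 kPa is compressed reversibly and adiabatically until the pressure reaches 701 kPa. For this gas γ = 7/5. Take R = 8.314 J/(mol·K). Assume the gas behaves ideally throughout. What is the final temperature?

845 K

Adiabatic: T₂/T₁ = (P₂/P₁)^((γ−1)/γ) ⇒ T₂ = 523×(5.35)^0.286 = 845 K; V₂ = 7.79 L.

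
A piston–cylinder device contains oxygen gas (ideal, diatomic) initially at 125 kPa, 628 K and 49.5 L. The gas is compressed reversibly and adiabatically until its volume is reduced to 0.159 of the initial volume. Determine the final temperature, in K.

1310 K

Adiabatic: TV^(γ−1) = const ⇒ T₂ = 628×(6.29)^0.400 = 1310 K; PV^γ = const ⇒ P₂ = 1640 kPa.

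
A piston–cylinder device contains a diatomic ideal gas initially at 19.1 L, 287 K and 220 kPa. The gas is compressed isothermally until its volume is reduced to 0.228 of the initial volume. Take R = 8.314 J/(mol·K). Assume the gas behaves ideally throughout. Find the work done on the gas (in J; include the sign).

6210 J

n = P₁V₁/(RT₁) = 220×19.1/(8.314×287) = 1.76 mol.
Isothermal: T stays 287 K; PV = const ⇒ V₂ = 4.35 L, P₂ = 965 kPa.
W = nRT ln(V₂/V₁) = 1.76×8.314×287×ln(0.228) = -6210 J.
Work done on the gas = −W_by = 6210 J.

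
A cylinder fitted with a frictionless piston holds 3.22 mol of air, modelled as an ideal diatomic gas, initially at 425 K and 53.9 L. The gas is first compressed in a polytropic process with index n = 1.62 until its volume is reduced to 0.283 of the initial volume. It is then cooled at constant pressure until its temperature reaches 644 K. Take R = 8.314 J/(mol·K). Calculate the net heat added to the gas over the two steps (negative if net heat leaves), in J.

P₁ = nRT₁/V₁ = 3.22×8.314×425/53.9 = 211 kPa.
Step 1 — Polytropic n=1.62: T₂ = T₁(V₁/V₂)^(n−1) = 425×(3.53)^0.62 = 930 K; P₂ = P₁(V₁/V₂)^n = 1630 kPa.
W = (P₁V₁−P₂V₂)/(n−1) = (211×53.9−1630×15.3)/0.62 = -21800 J.
ΔU = nCvΔT = 3.22×20.8×(930−425) = 33800 J.
Q = ΔU + W = 12000 J.
State after step 1: P = 1630 kPa, V = 15.3 L, T = 930 K.
Step 2 — Isobaric: P stays 1630 kPa; V/T = const ⇒ T₂ = 644 K, V₂ = 10.6 L.
W = PΔV = 1630×(10.6−15.3) kPa·L = -7640 J.
ΔU = nCvΔT = 3.22×20.8×(644−930) = -19100 J.
Q = ΔU + W = nCpΔT = -26800 J.
Net over both steps: W = -29400 J, Q = -14800 J, ΔU = 14700 J.

-14800 J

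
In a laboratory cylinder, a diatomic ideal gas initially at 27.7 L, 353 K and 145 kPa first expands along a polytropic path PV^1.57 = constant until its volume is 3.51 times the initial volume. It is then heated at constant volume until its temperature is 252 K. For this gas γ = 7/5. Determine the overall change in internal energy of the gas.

-2870 J

n = P₁V₁/(RT₁) = 145×27.7/(8.314×353) = 1.37 mol.
Step 1 — Polytropic n=1.57: T₂ = T₁(V₁/V₂)^(n−1) = 353×(0.285)^0.57 = 173 K; P₂ = P₁(V₁/V₂)^n = 20.2 kPa.
W = (P₁V₁−P₂V₂)/(n−1) = (145×27.7−20.2×97.2)/0.57 = 3600 J.
ΔU = nCvΔT = 1.37×20.8×(173−353) = -5130 J.
Q = ΔU + W = -1530 J.
State after step 1: P = 20.2 kPa, V = 97.2 L, T = 173 K.
Step 2 — Isochoric: V stays 97.2 L; P/T = const ⇒ T₂ = 252 K, P₂ = 29.5 kPa.
W = 0 (no volume change).
ΔU = nCvΔT = 1.37×20.8×(252−173) = 2260 J.
Q = ΔU = 2260 J.
Net over both steps: W = 3600 J, Q = 729 J, ΔU = -2870 J.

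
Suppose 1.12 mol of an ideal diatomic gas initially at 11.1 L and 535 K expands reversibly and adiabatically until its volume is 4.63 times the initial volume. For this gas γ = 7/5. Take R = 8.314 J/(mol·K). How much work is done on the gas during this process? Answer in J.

-5710 J

P₁ = nRT₁/V₁ = 1.12×8.314×535/11.1 = 449 kPa.
Adiabatic: TV^(γ−1) = const ⇒ T₂ = 535×(0.216)^0.400 = 290 K; PV^γ = const ⇒ P₂ = 52.5 kPa.
ΔU = nCvΔT = 1.12×20.8×(290−535) = -5710 J.
Q = 0 for an adiabatic process, so W = −ΔU = 5710 J.
Work done on the gas = −W_by = -5710 J.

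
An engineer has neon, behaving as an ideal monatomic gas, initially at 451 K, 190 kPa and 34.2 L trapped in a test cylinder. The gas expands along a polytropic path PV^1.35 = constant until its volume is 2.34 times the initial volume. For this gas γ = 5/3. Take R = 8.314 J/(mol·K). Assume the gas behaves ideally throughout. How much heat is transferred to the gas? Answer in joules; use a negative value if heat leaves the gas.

2270 J

n = P₁V₁/(RT₁) = 190×34.2/(8.314×451) = 1.73 mol.
Polytropic n=1.35: T₂ = T₁(V₁/V₂)^(n−1) = 451×(0.427)^0.35 = 335 K; P₂ = P₁(V₁/V₂)^n = 60.3 kPa.
W = (P₁V₁−P₂V₂)/(n−1) = (190×34.2−60.3×80.0)/0.35 = 4780 J.
ΔU = nCvΔT = 1.73×12.5×(335−451) = -2510 J.
Q = ΔU + W = 2270 J.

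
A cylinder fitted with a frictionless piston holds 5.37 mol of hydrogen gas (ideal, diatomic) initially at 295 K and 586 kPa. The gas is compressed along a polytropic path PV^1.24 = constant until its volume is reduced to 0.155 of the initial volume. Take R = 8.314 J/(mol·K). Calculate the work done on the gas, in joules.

31000 J

V₁ = nRT₁/P₁ = 5.37×8.314×295/586 = 22.5 L.
Polytropic n=1.24: T₂ = T₁(V₁/V₂)^(n−1) = 295×(6.45)^0.24 = 461 K; P₂ = P₁(V₁/V₂)^n = 5910 kPa.
W = (P₁V₁−P₂V₂)/(n−1) = (586×22.5−5910×3.48)/0.24 = -31000 J.
Work done on the gas = −W_by = 31000 J.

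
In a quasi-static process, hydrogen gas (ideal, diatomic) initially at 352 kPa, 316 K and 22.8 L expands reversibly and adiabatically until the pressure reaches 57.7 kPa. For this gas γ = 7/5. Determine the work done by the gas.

8100 J

n = P₁V₁/(RT₁) = 352×22.8/(8.314×316) = 3.05 mol.
Adiabatic: T₂/T₁ = (P₂/P₁)^((γ−1)/γ) ⇒ T₂ = 316×(0.164)^0.286 = 188 K; V₂ = 83.0 L.
ΔU = nCvΔT = 3.05×20.8×(188−316) = -8100 J.
Q = 0 for an adiabatic process, so W = −ΔU = 8100 J.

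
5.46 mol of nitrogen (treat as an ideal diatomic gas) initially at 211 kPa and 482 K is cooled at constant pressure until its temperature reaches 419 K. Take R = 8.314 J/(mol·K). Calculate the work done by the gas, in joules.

-2860 J

V₁ = nRT₁/P₁ = 5.46×8.314×482/211 = 104 L.
Isobaric: P stays 211 kPa; V/T = const ⇒ T₂ = 419 K, V₂ = 90.1 L.
W = PΔV = 211×(90.1−104) kPa·L = -2860 J.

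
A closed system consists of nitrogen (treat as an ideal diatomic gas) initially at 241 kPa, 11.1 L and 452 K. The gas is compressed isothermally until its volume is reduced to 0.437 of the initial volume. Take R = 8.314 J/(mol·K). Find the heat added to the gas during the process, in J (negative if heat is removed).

-2210 J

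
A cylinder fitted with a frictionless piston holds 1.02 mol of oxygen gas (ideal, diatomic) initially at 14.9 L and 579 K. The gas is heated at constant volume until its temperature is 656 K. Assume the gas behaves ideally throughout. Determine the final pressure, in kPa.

P₁ = nRT₁/V₁ = 1.02×8.314×579/14.9 = 330 kPa.
Isochoric: V stays 14.9 L; P/T = const ⇒ T₂ = 656 K, P₂ = 373 kPa.

373 kPa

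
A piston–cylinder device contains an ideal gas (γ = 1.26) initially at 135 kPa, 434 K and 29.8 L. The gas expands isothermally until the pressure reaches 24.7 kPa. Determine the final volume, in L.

163 L

Isothermal: T stays 434 K; PV = const ⇒ V₂ = 163 L, P₂ = 24.7 kPa.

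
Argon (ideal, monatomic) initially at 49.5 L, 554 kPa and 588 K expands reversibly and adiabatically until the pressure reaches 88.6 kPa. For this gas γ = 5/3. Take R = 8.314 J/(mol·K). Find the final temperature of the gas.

282 K

Adiabatic: T₂/T₁ = (P₂/P₁)^((γ−1)/γ) ⇒ T₂ = 588×(0.160)^0.400 = 282 K; V₂ = 149 L.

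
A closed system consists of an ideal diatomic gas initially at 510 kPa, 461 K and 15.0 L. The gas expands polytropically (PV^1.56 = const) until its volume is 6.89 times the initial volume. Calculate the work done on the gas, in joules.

n = P₁V₁/(RT₁) = 510×15.0/(8.314×461) = 2.00 mol.
Polytropic n=1.56: T₂ = T₁(V₁/V₂)^(n−1) = 461×(0.145)^0.56 = 156 K; P₂ = P₁(V₁/V₂)^n = 25.1 kPa.
W = (P₁V₁−P₂V₂)/(n−1) = (510×15.0−25.1×103)/0.56 = 9030 J.
Work done on the gas = −W_by = -9030 J.

-9030 J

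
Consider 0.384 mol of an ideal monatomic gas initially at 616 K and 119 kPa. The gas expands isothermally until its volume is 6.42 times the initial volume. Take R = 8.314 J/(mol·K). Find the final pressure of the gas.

V₁ = nRT₁/P₁ = 0.384×8.314×616/119 = 16.5 L.
Isothermal: T stays 616 K; PV = const ⇒ V₂ = 106 L, P₂ = 18.5 kPa.

18.5 kPa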